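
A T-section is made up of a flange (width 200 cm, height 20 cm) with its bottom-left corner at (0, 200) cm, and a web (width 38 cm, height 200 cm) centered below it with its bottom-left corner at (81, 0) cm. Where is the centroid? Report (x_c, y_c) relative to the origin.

web: A = 38 × 200 = 7600.00, centroid at (100.00, 100.00).
flange: A = 200 × 20 = 4000.00, centroid at (100.00, 210.00).
ΣA = 11600.00 cm², ΣAx_c = 1160000.00 cm³, ΣAy_c = 1600000.00 cm³.
x_c = 1160000.00/11600.00 = 100.00 cm; y_c = 1600000.00/11600.00 = 137.93 cm.

x_c = 100.00 cm, y_c = 137.93 cm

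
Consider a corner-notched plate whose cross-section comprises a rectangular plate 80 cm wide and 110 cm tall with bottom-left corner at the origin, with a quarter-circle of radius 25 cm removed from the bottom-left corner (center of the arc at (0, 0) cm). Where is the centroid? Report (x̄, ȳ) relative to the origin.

Part | A | x̄ᵢ | ȳᵢ | A·x̄ᵢ | A·ȳᵢ
plate | 8800.00 | 40.00 | 55.00 | 352000.00 | 484000.00
removed quarter-circle | -490.87 | 10.61 | 10.61 | -5208.33 | -5208.33
Σ | 8309.13 |  |  | 346791.67 | 478791.67
x̄ = 346791.67 / 8309.13 = 41.74 cm
ȳ = 478791.67 / 8309.13 = 57.62 cm

x̄ = 41.74 cm, ȳ = 57.62 cm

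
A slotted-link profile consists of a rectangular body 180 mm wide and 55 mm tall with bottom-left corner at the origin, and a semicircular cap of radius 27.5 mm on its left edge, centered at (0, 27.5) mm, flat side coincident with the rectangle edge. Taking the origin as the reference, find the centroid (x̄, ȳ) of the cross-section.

x̄ = 79.11 mm, ȳ = 27.50 mm

rectangular body: A = 180 × 55 = 9900.00, centroid at (90.00, 27.50).
semicircular end: A = ½π·27.5² = 1187.91, centroid at (-11.67, 27.50).
ΣA = 11087.91 mm²
ΣAx̄ = (9900.00)(90.00) + (1187.91)(-11.67) = 877135.42 mm³
ΣAȳ = (9900.00)(27.50) + (1187.91)(27.50) = 304917.65 mm³
x̄ = 877135.42 / 11087.91 = 79.11 mm
ȳ = 304917.65 / 11087.91 = 27.50 mm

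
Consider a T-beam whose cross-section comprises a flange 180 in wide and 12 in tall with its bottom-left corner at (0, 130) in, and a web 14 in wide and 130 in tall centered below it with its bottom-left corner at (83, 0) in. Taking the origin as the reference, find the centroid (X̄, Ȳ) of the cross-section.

X̄ = 90.00 in, Ȳ = 103.53 in

web: A = 14 × 130 = 1820.00, centroid at (90.00, 65.00).
flange: A = 180 × 12 = 2160.00, centroid at (90.00, 136.00).
ΣA = 3980.00 in², ΣAX̄ = 358200.00 in³, ΣAȲ = 412060.00 in³.
X̄ = 358200.00/3980.00 = 90.00 in; Ȳ = 412060.00/3980.00 = 103.53 in.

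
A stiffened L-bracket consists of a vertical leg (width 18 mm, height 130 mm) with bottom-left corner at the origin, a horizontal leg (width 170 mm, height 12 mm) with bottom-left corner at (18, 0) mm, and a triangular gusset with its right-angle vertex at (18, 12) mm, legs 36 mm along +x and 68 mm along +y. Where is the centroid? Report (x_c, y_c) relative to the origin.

vertical leg: A = 18 × 130 = 2340.00, centroid at (9.00, 65.00).
horizontal leg: A = 170 × 12 = 2040.00, centroid at (103.00, 6.00).
gusset: A = ½·36·68 = 1224.00, centroid at (30.00, 34.67).
ΣA = 5604.00 mm²
ΣAx_c = (2340.00)(9.00) + (2040.00)(103.00) + (1224.00)(30.00) = 267900.00 mm³
ΣAy_c = (2340.00)(65.00) + (2040.00)(6.00) + (1224.00)(34.67) = 206772.00 mm³
x_c = 267900.00 / 5604.00 = 47.81 mm
y_c = 206772.00 / 5604.00 = 36.90 mm

x_c = 47.81 mm, y_c = 36.90 mm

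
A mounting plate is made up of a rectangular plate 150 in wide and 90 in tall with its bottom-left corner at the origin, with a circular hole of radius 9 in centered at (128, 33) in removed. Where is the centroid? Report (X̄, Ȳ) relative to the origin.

plate: A = 150 × 90 = 13500.00, centroid at (75.00, 45.00).
hole: A = −π·9² = -254.47, centroid at (128.00, 33.00).
ΣA = 13245.53 in², ΣAX̄ = 979927.97 in³, ΣAȲ = 599102.52 in³.
X̄ = 979927.97/13245.53 = 73.98 in; Ȳ = 599102.52/13245.53 = 45.23 in.

X̄ = 73.98 in, Ȳ = 45.23 in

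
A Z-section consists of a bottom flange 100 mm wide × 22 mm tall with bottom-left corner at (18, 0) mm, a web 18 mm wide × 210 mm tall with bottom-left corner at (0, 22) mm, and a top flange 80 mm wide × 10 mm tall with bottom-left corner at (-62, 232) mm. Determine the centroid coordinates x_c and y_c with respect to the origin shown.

bottom flange: A = 100 × 22 = 2200.00, centroid at (68.00, 11.00).
web: A = 18 × 210 = 3780.00, centroid at (9.00, 127.00).
top flange: A = 80 × 10 = 800.00, centroid at (-22.00, 237.00).
ΣA = 6780.00 mm², ΣAx_c = 166020.00 mm³, ΣAy_c = 693860.00 mm³.
x_c = 166020.00/6780.00 = 24.49 mm; y_c = 693860.00/6780.00 = 102.34 mm.

x_c = 24.49 mm, y_c = 102.34 mm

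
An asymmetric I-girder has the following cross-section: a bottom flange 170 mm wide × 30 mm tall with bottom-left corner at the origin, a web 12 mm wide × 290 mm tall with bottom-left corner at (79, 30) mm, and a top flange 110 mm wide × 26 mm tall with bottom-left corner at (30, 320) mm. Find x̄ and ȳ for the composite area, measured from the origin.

x̄ = 85.00 mm, ȳ = 143.17 mm

bottom flange: A = 170 × 30 = 5100.00, centroid at (85.00, 15.00).
web: A = 12 × 290 = 3480.00, centroid at (85.00, 175.00).
top flange: A = 110 × 26 = 2860.00, centroid at (85.00, 333.00).
ΣA = 11440.00 mm², ΣAx̄ = 972400.00 mm³, ΣAȳ = 1637880.00 mm³.
x̄ = 972400.00/11440.00 = 85.00 mm; ȳ = 1637880.00/11440.00 = 143.17 mm.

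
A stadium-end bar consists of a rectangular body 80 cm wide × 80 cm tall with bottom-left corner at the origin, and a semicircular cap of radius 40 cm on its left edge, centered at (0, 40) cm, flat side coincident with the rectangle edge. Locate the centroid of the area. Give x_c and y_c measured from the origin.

x_c = 23.93 cm, y_c = 40.00 cm

rectangular body: A = 80 × 80 = 6400.00, centroid at (40.00, 40.00).
semicircular end: A = ½π·40² = 2513.27, centroid at (-16.98, 40.00).
ΣA = 8913.27 cm²
ΣAx_c = (6400.00)(40.00) + (2513.27)(-16.98) = 213333.33 cm³
ΣAy_c = (6400.00)(40.00) + (2513.27)(40.00) = 356530.96 cm³
x_c = 213333.33 / 8913.27 = 23.93 cm
y_c = 356530.96 / 8913.27 = 40.00 cm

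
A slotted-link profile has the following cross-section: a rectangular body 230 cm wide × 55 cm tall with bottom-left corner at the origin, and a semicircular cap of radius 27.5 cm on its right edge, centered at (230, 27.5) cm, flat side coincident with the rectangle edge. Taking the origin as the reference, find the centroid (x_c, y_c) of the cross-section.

x_c = 125.87 cm, y_c = 27.50 cm

Part | A | x̄ᵢ | ȳᵢ | A·x̄ᵢ | A·ȳᵢ
rectangular body | 12650.00 | 115.00 | 27.50 | 1454750.00 | 347875.00
semicircular end | 1187.91 | 241.67 | 27.50 | 287084.97 | 32667.65
Σ | 13837.91 |  |  | 1741834.97 | 380542.65
x_c = 1741834.97 / 13837.91 = 125.87 cm
y_c = 380542.65 / 13837.91 = 27.50 cm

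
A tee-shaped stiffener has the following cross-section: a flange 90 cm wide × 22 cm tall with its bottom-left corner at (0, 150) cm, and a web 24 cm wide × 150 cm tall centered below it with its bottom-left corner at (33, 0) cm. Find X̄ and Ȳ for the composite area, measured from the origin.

X̄ = 45.00 cm, Ȳ = 105.52 cm

web: A = 24 × 150 = 3600.00, centroid at (45.00, 75.00).
flange: A = 90 × 22 = 1980.00, centroid at (45.00, 161.00).
ΣA = 5580.00 cm², ΣAX̄ = 251100.00 cm³, ΣAȲ = 588780.00 cm³.
X̄ = 251100.00/5580.00 = 45.00 cm; Ȳ = 588780.00/5580.00 = 105.52 cm.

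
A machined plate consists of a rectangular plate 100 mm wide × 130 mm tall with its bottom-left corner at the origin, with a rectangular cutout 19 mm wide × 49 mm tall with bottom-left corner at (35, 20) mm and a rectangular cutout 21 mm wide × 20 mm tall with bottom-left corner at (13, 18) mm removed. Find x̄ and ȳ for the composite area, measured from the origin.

plate: A = 100 × 130 = 13000.00, centroid at (50.00, 65.00).
hole 1: A = −(19 × 49) = -931.00, centroid at (44.50, 44.50).
hole 2: A = −(21 × 20) = -420.00, centroid at (23.50, 28.00).
ΣA = 11649.00 mm², ΣAx̄ = 598700.50 mm³, ΣAȳ = 791810.50 mm³.
x̄ = 598700.50/11649.00 = 51.40 mm; ȳ = 791810.50/11649.00 = 67.97 mm.

x̄ = 51.40 mm, ȳ = 67.97 mm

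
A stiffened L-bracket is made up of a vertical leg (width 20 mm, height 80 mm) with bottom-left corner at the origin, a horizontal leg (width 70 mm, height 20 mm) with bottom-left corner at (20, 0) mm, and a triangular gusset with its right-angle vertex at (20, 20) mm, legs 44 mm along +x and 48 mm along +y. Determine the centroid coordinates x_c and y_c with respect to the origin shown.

x_c = 31.95 mm, y_c = 28.60 mm

vertical leg: A = 20 × 80 = 1600.00, centroid at (10.00, 40.00).
horizontal leg: A = 70 × 20 = 1400.00, centroid at (55.00, 10.00).
gusset: A = ½·44·48 = 1056.00, centroid at (34.67, 36.00).
ΣA = 4056.00 mm²
ΣAx_c = (1600.00)(10.00) + (1400.00)(55.00) + (1056.00)(34.67) = 129608.00 mm³
ΣAy_c = (1600.00)(40.00) + (1400.00)(10.00) + (1056.00)(36.00) = 116016.00 mm³
x_c = 129608.00 / 4056.00 = 31.95 mm
y_c = 116016.00 / 4056.00 = 28.60 mm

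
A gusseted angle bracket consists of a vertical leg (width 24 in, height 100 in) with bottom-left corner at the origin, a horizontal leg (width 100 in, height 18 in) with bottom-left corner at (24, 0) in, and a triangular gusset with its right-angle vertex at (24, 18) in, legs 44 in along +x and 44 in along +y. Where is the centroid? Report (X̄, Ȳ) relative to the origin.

X̄ = 38.59 in, Ȳ = 32.47 in

Part | A | x̄ᵢ | ȳᵢ | A·x̄ᵢ | A·ȳᵢ
vertical leg | 2400.00 | 12.00 | 50.00 | 28800.00 | 120000.00
horizontal leg | 1800.00 | 74.00 | 9.00 | 133200.00 | 16200.00
gusset | 968.00 | 38.67 | 32.67 | 37429.33 | 31621.33
Σ | 5168.00 |  |  | 199429.33 | 167821.33
X̄ = 199429.33 / 5168.00 = 38.59 in
Ȳ = 167821.33 / 5168.00 = 32.47 in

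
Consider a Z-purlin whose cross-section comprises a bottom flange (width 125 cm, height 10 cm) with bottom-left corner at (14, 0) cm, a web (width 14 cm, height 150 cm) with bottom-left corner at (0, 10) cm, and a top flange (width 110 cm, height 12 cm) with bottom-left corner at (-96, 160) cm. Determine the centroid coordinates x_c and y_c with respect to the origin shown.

Part | A | x̄ᵢ | ȳᵢ | A·x̄ᵢ | A·ȳᵢ
bottom flange | 1250.00 | 76.50 | 5.00 | 95625.00 | 6250.00
web | 2100.00 | 7.00 | 85.00 | 14700.00 | 178500.00
top flange | 1320.00 | -41.00 | 166.00 | -54120.00 | 219120.00
Σ | 4670.00 |  |  | 56205.00 | 403870.00
x_c = 56205.00 / 4670.00 = 12.04 cm
y_c = 403870.00 / 4670.00 = 86.48 cm

x_c = 12.04 cm, y_c = 86.48 cm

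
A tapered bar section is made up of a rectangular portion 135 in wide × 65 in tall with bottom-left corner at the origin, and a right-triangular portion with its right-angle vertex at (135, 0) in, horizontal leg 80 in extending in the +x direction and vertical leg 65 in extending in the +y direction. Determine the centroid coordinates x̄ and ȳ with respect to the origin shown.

rectangular portion: A = 135 × 65 = 8775.00, centroid at (67.50, 32.50).
triangular portion: A = ½·80·65 = 2600.00, centroid at (161.67, 21.67).
ΣA = 11375.00 in², ΣAx̄ = 1012645.83 in³, ΣAȳ = 341520.83 in³.
x̄ = 1012645.83/11375.00 = 89.02 in; ȳ = 341520.83/11375.00 = 30.02 in.

x̄ = 89.02 in, ȳ = 30.02 in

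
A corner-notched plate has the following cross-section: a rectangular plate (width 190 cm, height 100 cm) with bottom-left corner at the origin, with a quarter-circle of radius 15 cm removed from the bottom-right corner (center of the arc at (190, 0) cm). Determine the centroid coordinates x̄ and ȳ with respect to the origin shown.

x̄ = 94.17 cm, ȳ = 50.41 cm

plate: A = 190 × 100 = 19000.00, centroid at (95.00, 50.00).
removed quarter-circle: A = −¼π·15² = -176.71, centroid at (183.63, 6.37).
ΣA = 18823.29 cm²
ΣAx̄ = (19000.00)(95.00) + (-176.71)(183.63) = 1772549.23 cm³
ΣAȳ = (19000.00)(50.00) + (-176.71)(6.37) = 948875.00 cm³
x̄ = 1772549.23 / 18823.29 = 94.17 cm
ȳ = 948875.00 / 18823.29 = 50.41 cm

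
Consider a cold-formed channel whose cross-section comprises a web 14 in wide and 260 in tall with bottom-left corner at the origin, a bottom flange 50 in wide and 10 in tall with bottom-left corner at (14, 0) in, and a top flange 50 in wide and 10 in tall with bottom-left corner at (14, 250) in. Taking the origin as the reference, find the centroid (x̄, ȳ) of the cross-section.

Part | A | x̄ᵢ | ȳᵢ | A·x̄ᵢ | A·ȳᵢ
web | 3640.00 | 7.00 | 130.00 | 25480.00 | 473200.00
bottom flange | 500.00 | 39.00 | 5.00 | 19500.00 | 2500.00
top flange | 500.00 | 39.00 | 255.00 | 19500.00 | 127500.00
Σ | 4640.00 |  |  | 64480.00 | 603200.00
x̄ = 64480.00 / 4640.00 = 13.90 in
ȳ = 603200.00 / 4640.00 = 130.00 in

x̄ = 13.90 in, ȳ = 130.00 in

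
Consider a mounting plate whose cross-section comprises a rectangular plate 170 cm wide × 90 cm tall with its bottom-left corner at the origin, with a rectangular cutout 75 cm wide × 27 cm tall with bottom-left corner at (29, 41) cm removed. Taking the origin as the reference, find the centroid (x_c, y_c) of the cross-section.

x_c = 87.82 cm, y_c = 43.55 cm

Part | A | x̄ᵢ | ȳᵢ | A·x̄ᵢ | A·ȳᵢ
plate | 15300.00 | 85.00 | 45.00 | 1300500.00 | 688500.00
hole | -2025.00 | 66.50 | 54.50 | -134662.50 | -110362.50
Σ | 13275.00 |  |  | 1165837.50 | 578137.50
x_c = 1165837.50 / 13275.00 = 87.82 cm
y_c = 578137.50 / 13275.00 = 43.55 cm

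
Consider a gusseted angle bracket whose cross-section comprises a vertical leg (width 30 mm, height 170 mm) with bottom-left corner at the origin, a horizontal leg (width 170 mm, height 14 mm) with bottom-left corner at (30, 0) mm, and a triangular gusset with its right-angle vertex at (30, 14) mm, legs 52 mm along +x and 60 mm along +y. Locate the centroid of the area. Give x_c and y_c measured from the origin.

x_c = 46.91 mm, y_c = 55.66 mm

Part | A | x̄ᵢ | ȳᵢ | A·x̄ᵢ | A·ȳᵢ
vertical leg | 5100.00 | 15.00 | 85.00 | 76500.00 | 433500.00
horizontal leg | 2380.00 | 115.00 | 7.00 | 273700.00 | 16660.00
gusset | 1560.00 | 47.33 | 34.00 | 73840.00 | 53040.00
Σ | 9040.00 |  |  | 424040.00 | 503200.00
x_c = 424040.00 / 9040.00 = 46.91 mm
y_c = 503200.00 / 9040.00 = 55.66 mm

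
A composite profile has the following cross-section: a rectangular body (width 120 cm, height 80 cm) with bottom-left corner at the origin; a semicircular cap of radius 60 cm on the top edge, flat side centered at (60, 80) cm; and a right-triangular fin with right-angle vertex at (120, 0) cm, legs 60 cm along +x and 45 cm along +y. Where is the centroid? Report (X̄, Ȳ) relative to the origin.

X̄ = 66.50 cm, Ȳ = 60.26 cm

rectangular body: A = 120 × 80 = 9600.00, centroid at (60.00, 40.00).
semicircular top: A = ½π·60² = 5654.87, centroid at (60.00, 105.46).
triangular fin: A = ½·60·45 = 1350.00, centroid at (140.00, 15.00).
ΣA = 16604.87 cm², ΣAX̄ = 1104292.01 cm³, ΣAȲ = 1000639.34 cm³.
X̄ = 1104292.01/16604.87 = 66.50 cm; Ȳ = 1000639.34/16604.87 = 60.26 cm.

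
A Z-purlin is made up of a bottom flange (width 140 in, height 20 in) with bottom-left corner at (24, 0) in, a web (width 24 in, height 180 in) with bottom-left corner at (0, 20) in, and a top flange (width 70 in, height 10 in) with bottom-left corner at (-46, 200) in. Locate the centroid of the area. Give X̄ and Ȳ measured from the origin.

X̄ = 39.30 in, Ȳ = 82.70 in

bottom flange: A = 140 × 20 = 2800.00, centroid at (94.00, 10.00).
web: A = 24 × 180 = 4320.00, centroid at (12.00, 110.00).
top flange: A = 70 × 10 = 700.00, centroid at (-11.00, 205.00).
ΣA = 7820.00 in²
ΣAX̄ = (2800.00)(94.00) + (4320.00)(12.00) + (700.00)(-11.00) = 307340.00 in³
ΣAȲ = (2800.00)(10.00) + (4320.00)(110.00) + (700.00)(205.00) = 646700.00 in³
X̄ = 307340.00 / 7820.00 = 39.30 in
Ȳ = 646700.00 / 7820.00 = 82.70 in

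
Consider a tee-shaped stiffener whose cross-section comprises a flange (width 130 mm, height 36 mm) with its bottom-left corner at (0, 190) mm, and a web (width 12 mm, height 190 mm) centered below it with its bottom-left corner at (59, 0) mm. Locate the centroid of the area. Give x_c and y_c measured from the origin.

web: A = 12 × 190 = 2280.00, centroid at (65.00, 95.00).
flange: A = 130 × 36 = 4680.00, centroid at (65.00, 208.00).
ΣA = 6960.00 mm²
ΣAx_c = (2280.00)(65.00) + (4680.00)(65.00) = 452400.00 mm³
ΣAy_c = (2280.00)(95.00) + (4680.00)(208.00) = 1190040.00 mm³
x_c = 452400.00 / 6960.00 = 65.00 mm
y_c = 1190040.00 / 6960.00 = 170.98 mm

x_c = 65.00 mm, y_c = 170.98 mm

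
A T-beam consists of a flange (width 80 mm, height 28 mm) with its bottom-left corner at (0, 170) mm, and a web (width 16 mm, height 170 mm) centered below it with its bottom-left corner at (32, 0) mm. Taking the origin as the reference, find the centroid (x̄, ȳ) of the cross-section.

web: A = 16 × 170 = 2720.00, centroid at (40.00, 85.00).
flange: A = 80 × 28 = 2240.00, centroid at (40.00, 184.00).
ΣA = 4960.00 mm², ΣAx̄ = 198400.00 mm³, ΣAȳ = 643360.00 mm³.
x̄ = 198400.00/4960.00 = 40.00 mm; ȳ = 643360.00/4960.00 = 129.71 mm.

x̄ = 40.00 mm, ȳ = 129.71 mm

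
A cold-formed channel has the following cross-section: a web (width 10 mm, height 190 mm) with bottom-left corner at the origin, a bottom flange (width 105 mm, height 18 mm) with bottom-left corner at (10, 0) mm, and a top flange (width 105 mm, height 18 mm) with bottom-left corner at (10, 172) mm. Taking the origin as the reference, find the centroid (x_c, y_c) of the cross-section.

web: A = 10 × 190 = 1900.00, centroid at (5.00, 95.00).
bottom flange: A = 105 × 18 = 1890.00, centroid at (62.50, 9.00).
top flange: A = 105 × 18 = 1890.00, centroid at (62.50, 181.00).
ΣA = 5680.00 mm²
ΣAx_c = (1900.00)(5.00) + (1890.00)(62.50) + (1890.00)(62.50) = 245750.00 mm³
ΣAy_c = (1900.00)(95.00) + (1890.00)(9.00) + (1890.00)(181.00) = 539600.00 mm³
x_c = 245750.00 / 5680.00 = 43.27 mm
y_c = 539600.00 / 5680.00 = 95.00 mm

x_c = 43.27 mm, y_c = 95.00 mm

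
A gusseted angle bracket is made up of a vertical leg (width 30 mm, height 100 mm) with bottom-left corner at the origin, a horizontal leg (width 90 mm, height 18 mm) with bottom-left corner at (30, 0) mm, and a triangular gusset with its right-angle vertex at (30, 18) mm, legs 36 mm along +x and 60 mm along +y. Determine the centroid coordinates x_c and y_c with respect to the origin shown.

Part | A | x̄ᵢ | ȳᵢ | A·x̄ᵢ | A·ȳᵢ
vertical leg | 3000.00 | 15.00 | 50.00 | 45000.00 | 150000.00
horizontal leg | 1620.00 | 75.00 | 9.00 | 121500.00 | 14580.00
gusset | 1080.00 | 42.00 | 38.00 | 45360.00 | 41040.00
Σ | 5700.00 |  |  | 211860.00 | 205620.00
x_c = 211860.00 / 5700.00 = 37.17 mm
y_c = 205620.00 / 5700.00 = 36.07 mm

x_c = 37.17 mm, y_c = 36.07 mm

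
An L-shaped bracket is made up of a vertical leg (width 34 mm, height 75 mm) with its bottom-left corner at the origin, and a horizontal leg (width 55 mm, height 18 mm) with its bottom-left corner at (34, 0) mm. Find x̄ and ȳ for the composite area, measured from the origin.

x̄ = 29.44 mm, ȳ = 29.53 mm

vertical leg: A = 34 × 75 = 2550.00, centroid at (17.00, 37.50).
horizontal leg: A = 55 × 18 = 990.00, centroid at (61.50, 9.00).
ΣA = 3540.00 mm²
ΣAx̄ = (2550.00)(17.00) + (990.00)(61.50) = 104235.00 mm³
ΣAȳ = (2550.00)(37.50) + (990.00)(9.00) = 104535.00 mm³
x̄ = 104235.00 / 3540.00 = 29.44 mm
ȳ = 104535.00 / 3540.00 = 29.53 mm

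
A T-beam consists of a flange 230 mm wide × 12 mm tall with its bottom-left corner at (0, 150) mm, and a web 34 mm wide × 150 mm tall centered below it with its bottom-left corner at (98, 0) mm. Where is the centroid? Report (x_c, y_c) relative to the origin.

x_c = 115.00 mm, y_c = 103.44 mm

web: A = 34 × 150 = 5100.00, centroid at (115.00, 75.00).
flange: A = 230 × 12 = 2760.00, centroid at (115.00, 156.00).
ΣA = 7860.00 mm², ΣAx_c = 903900.00 mm³, ΣAy_c = 813060.00 mm³.
x_c = 903900.00/7860.00 = 115.00 mm; y_c = 813060.00/7860.00 = 103.44 mm.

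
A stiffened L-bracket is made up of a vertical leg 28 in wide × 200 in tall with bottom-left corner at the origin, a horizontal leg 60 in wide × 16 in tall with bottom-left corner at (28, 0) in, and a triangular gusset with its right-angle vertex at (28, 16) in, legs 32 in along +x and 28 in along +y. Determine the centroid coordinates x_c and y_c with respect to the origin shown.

vertical leg: A = 28 × 200 = 5600.00, centroid at (14.00, 100.00).
horizontal leg: A = 60 × 16 = 960.00, centroid at (58.00, 8.00).
gusset: A = ½·32·28 = 448.00, centroid at (38.67, 25.33).
ΣA = 7008.00 in², ΣAx_c = 151402.67 in³, ΣAy_c = 579029.33 in³.
x_c = 151402.67/7008.00 = 21.60 in; y_c = 579029.33/7008.00 = 82.62 in.

x_c = 21.60 in, y_c = 82.62 in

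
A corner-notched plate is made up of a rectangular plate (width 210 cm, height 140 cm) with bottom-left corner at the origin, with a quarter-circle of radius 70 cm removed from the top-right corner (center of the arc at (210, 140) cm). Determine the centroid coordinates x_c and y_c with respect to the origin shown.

x_c = 93.66 cm, y_c = 63.93 cm

plate: A = 210 × 140 = 29400.00, centroid at (105.00, 70.00).
removed quarter-circle: A = −¼π·70² = -3848.45, centroid at (180.29, 110.29).
ΣA = 25551.55 cm²
ΣAx_c = (29400.00)(105.00) + (-3848.45)(180.29) = 2393158.62 cm³
ΣAy_c = (29400.00)(70.00) + (-3848.45)(110.29) = 1633550.19 cm³
x_c = 2393158.62 / 25551.55 = 93.66 cm
y_c = 1633550.19 / 25551.55 = 63.93 cm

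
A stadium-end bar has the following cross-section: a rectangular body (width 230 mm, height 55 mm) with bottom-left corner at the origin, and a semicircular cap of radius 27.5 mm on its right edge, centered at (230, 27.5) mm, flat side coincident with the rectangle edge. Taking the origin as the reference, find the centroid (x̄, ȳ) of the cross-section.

x̄ = 125.87 mm, ȳ = 27.50 mm

rectangular body: A = 230 × 55 = 12650.00, centroid at (115.00, 27.50).
semicircular end: A = ½π·27.5² = 1187.91, centroid at (241.67, 27.50).
ΣA = 13837.91 mm², ΣAx̄ = 1741834.97 mm³, ΣAȳ = 380542.65 mm³.
x̄ = 1741834.97/13837.91 = 125.87 mm; ȳ = 380542.65/13837.91 = 27.50 mm.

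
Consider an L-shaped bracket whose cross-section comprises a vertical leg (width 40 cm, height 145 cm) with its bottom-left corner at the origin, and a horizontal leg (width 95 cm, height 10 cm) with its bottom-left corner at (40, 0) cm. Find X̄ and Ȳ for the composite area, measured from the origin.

vertical leg: A = 40 × 145 = 5800.00, centroid at (20.00, 72.50).
horizontal leg: A = 95 × 10 = 950.00, centroid at (87.50, 5.00).
ΣA = 6750.00 cm²
ΣAX̄ = (5800.00)(20.00) + (950.00)(87.50) = 199125.00 cm³
ΣAȲ = (5800.00)(72.50) + (950.00)(5.00) = 425250.00 cm³
X̄ = 199125.00 / 6750.00 = 29.50 cm
Ȳ = 425250.00 / 6750.00 = 63.00 cm

X̄ = 29.50 cm, Ȳ = 63.00 cm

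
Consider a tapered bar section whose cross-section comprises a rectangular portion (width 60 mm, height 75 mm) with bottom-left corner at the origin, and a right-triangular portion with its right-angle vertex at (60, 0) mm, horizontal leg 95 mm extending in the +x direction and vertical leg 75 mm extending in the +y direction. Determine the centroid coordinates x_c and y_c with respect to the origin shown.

x_c = 57.25 mm, y_c = 31.98 mm

Part | A | x̄ᵢ | ȳᵢ | A·x̄ᵢ | A·ȳᵢ
rectangular portion | 4500.00 | 30.00 | 37.50 | 135000.00 | 168750.00
triangular portion | 3562.50 | 91.67 | 25.00 | 326562.50 | 89062.50
Σ | 8062.50 |  |  | 461562.50 | 257812.50
x_c = 461562.50 / 8062.50 = 57.25 mm
y_c = 257812.50 / 8062.50 = 31.98 mm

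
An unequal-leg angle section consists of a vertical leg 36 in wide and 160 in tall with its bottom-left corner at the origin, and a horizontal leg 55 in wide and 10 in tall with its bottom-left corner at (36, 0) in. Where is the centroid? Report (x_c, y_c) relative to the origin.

x_c = 21.97 in, y_c = 73.46 in

vertical leg: A = 36 × 160 = 5760.00, centroid at (18.00, 80.00).
horizontal leg: A = 55 × 10 = 550.00, centroid at (63.50, 5.00).
ΣA = 6310.00 in², ΣAx_c = 138605.00 in³, ΣAy_c = 463550.00 in³.
x_c = 138605.00/6310.00 = 21.97 in; y_c = 463550.00/6310.00 = 73.46 in.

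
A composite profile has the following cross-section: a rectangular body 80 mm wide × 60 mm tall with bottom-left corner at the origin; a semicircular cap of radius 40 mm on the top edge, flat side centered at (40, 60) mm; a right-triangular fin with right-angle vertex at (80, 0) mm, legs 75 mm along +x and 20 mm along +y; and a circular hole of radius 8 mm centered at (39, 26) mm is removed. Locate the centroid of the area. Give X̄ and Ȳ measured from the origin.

X̄ = 46.23 mm, Ȳ = 42.89 mm

rectangular body: A = 80 × 60 = 4800.00, centroid at (40.00, 30.00).
semicircular top: A = ½π·40² = 2513.27, centroid at (40.00, 76.98).
triangular fin: A = ½·75·20 = 750.00, centroid at (105.00, 6.67).
hole: A = −π·8² = -201.06, centroid at (39.00, 26.00).
ΣA = 7862.21 mm²
ΣAX̄ = (4800.00)(40.00) + (2513.27)(40.00) + (750.00)(105.00) + (-201.06)(39.00) = 363439.55 mm³
ΣAȲ = (4800.00)(30.00) + (2513.27)(76.98) + (750.00)(6.67) + (-201.06)(26.00) = 337235.50 mm³
X̄ = 363439.55 / 7862.21 = 46.23 mm
Ȳ = 337235.50 / 7862.21 = 42.89 mm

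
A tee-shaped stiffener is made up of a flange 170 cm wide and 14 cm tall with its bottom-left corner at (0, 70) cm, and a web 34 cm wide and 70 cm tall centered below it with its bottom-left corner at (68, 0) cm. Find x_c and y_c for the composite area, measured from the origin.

web: A = 34 × 70 = 2380.00, centroid at (85.00, 35.00).
flange: A = 170 × 14 = 2380.00, centroid at (85.00, 77.00).
ΣA = 4760.00 cm², ΣAx_c = 404600.00 cm³, ΣAy_c = 266560.00 cm³.
x_c = 404600.00/4760.00 = 85.00 cm; y_c = 266560.00/4760.00 = 56.00 cm.

x_c = 85.00 cm, y_c = 56.00 cm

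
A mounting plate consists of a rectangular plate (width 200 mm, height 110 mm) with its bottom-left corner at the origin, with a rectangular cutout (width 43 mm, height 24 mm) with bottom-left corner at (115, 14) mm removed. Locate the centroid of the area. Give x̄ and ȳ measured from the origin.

x̄ = 98.20 mm, ȳ = 56.43 mm

plate: A = 200 × 110 = 22000.00, centroid at (100.00, 55.00).
hole: A = −(43 × 24) = -1032.00, centroid at (136.50, 26.00).
ΣA = 20968.00 mm², ΣAx̄ = 2059132.00 mm³, ΣAȳ = 1183168.00 mm³.
x̄ = 2059132.00/20968.00 = 98.20 mm; ȳ = 1183168.00/20968.00 = 56.43 mm.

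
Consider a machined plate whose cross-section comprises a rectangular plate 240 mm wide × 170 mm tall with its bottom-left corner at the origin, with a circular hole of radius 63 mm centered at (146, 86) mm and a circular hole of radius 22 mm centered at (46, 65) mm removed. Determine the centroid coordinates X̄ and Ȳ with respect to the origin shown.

X̄ = 112.10 mm, Ȳ = 85.67 mm

plate: A = 240 × 170 = 40800.00, centroid at (120.00, 85.00).
hole 1: A = −π·63² = -12468.98, centroid at (146.00, 86.00).
hole 2: A = −π·22² = -1520.53, centroid at (46.00, 65.00).
ΣA = 26810.49 mm², ΣAX̄ = 3005584.32 mm³, ΣAȲ = 2296833.11 mm³.
X̄ = 3005584.32/26810.49 = 112.10 mm; Ȳ = 2296833.11/26810.49 = 85.67 mm.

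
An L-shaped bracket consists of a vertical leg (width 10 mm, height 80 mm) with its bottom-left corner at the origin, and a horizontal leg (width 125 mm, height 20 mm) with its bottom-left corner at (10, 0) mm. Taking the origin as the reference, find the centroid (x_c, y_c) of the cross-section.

x_c = 56.14 mm, y_c = 17.27 mm

vertical leg: A = 10 × 80 = 800.00, centroid at (5.00, 40.00).
horizontal leg: A = 125 × 20 = 2500.00, centroid at (72.50, 10.00).
ΣA = 3300.00 mm², ΣAx_c = 185250.00 mm³, ΣAy_c = 57000.00 mm³.
x_c = 185250.00/3300.00 = 56.14 mm; y_c = 57000.00/3300.00 = 17.27 mm.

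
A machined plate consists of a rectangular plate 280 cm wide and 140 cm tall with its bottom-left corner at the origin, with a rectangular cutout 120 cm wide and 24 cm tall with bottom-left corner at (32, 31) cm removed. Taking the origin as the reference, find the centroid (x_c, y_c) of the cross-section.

x_c = 143.81 cm, y_c = 72.14 cm

plate: A = 280 × 140 = 39200.00, centroid at (140.00, 70.00).
hole: A = −(120 × 24) = -2880.00, centroid at (92.00, 43.00).
ΣA = 36320.00 cm², ΣAx_c = 5223040.00 cm³, ΣAy_c = 2620160.00 cm³.
x_c = 5223040.00/36320.00 = 143.81 cm; y_c = 2620160.00/36320.00 = 72.14 cm.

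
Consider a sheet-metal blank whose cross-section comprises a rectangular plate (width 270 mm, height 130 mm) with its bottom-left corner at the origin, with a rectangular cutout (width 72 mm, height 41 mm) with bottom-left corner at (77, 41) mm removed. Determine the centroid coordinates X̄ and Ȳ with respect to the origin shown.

plate: A = 270 × 130 = 35100.00, centroid at (135.00, 65.00).
hole: A = −(72 × 41) = -2952.00, centroid at (113.00, 61.50).
ΣA = 32148.00 mm², ΣAX̄ = 4404924.00 mm³, ΣAȲ = 2099952.00 mm³.
X̄ = 4404924.00/32148.00 = 137.02 mm; Ȳ = 2099952.00/32148.00 = 65.32 mm.

X̄ = 137.02 mm, Ȳ = 65.32 mm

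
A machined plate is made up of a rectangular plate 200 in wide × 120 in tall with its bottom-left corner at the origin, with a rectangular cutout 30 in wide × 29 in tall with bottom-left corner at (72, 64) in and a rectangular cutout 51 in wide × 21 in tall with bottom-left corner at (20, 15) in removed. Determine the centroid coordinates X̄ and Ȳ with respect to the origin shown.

Part | A | x̄ᵢ | ȳᵢ | A·x̄ᵢ | A·ȳᵢ
plate | 24000.00 | 100.00 | 60.00 | 2400000.00 | 1440000.00
hole 1 | -870.00 | 87.00 | 78.50 | -75690.00 | -68295.00
hole 2 | -1071.00 | 45.50 | 25.50 | -48730.50 | -27310.50
Σ | 22059.00 |  |  | 2275579.50 | 1344394.50
X̄ = 2275579.50 / 22059.00 = 103.16 in
Ȳ = 1344394.50 / 22059.00 = 60.95 in

X̄ = 103.16 in, Ȳ = 60.95 in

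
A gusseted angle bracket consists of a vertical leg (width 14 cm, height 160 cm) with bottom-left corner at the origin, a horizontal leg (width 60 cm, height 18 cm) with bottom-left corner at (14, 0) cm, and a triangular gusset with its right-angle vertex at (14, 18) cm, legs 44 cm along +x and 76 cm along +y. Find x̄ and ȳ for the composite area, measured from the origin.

x̄ = 22.26 cm, ȳ = 52.36 cm

Part | A | x̄ᵢ | ȳᵢ | A·x̄ᵢ | A·ȳᵢ
vertical leg | 2240.00 | 7.00 | 80.00 | 15680.00 | 179200.00
horizontal leg | 1080.00 | 44.00 | 9.00 | 47520.00 | 9720.00
gusset | 1672.00 | 28.67 | 43.33 | 47930.67 | 72453.33
Σ | 4992.00 |  |  | 111130.67 | 261373.33
x̄ = 111130.67 / 4992.00 = 22.26 cm
ȳ = 261373.33 / 4992.00 = 52.36 cm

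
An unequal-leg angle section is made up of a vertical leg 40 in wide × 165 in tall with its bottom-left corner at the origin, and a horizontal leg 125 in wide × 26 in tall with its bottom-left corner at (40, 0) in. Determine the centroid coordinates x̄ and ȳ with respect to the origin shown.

x̄ = 47.22 in, ȳ = 59.57 in

vertical leg: A = 40 × 165 = 6600.00, centroid at (20.00, 82.50).
horizontal leg: A = 125 × 26 = 3250.00, centroid at (102.50, 13.00).
ΣA = 9850.00 in²
ΣAx̄ = (6600.00)(20.00) + (3250.00)(102.50) = 465125.00 in³
ΣAȳ = (6600.00)(82.50) + (3250.00)(13.00) = 586750.00 in³
x̄ = 465125.00 / 9850.00 = 47.22 in
ȳ = 586750.00 / 9850.00 = 59.57 in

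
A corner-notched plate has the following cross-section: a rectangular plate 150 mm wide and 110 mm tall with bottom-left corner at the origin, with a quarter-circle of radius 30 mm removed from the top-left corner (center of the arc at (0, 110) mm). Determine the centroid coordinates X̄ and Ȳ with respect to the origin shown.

X̄ = 77.79 mm, Ȳ = 53.11 mm

plate: A = 150 × 110 = 16500.00, centroid at (75.00, 55.00).
removed quarter-circle: A = −¼π·30² = -706.86, centroid at (12.73, 97.27).
ΣA = 15793.14 mm²
ΣAX̄ = (16500.00)(75.00) + (-706.86)(12.73) = 1228500.00 mm³
ΣAȲ = (16500.00)(55.00) + (-706.86)(97.27) = 838745.58 mm³
X̄ = 1228500.00 / 15793.14 = 77.79 mm
Ȳ = 838745.58 / 15793.14 = 53.11 mm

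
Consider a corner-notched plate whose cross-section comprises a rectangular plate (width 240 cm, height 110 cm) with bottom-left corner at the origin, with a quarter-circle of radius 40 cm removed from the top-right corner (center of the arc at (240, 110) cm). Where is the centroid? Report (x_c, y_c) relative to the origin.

plate: A = 240 × 110 = 26400.00, centroid at (120.00, 55.00).
removed quarter-circle: A = −¼π·40² = -1256.64, centroid at (223.02, 93.02).
ΣA = 25143.36 cm², ΣAx_c = 2887740.44 cm³, ΣAy_c = 1335103.26 cm³.
x_c = 2887740.44/25143.36 = 114.85 cm; y_c = 1335103.26/25143.36 = 53.10 cm.

x_c = 114.85 cm, y_c = 53.10 cm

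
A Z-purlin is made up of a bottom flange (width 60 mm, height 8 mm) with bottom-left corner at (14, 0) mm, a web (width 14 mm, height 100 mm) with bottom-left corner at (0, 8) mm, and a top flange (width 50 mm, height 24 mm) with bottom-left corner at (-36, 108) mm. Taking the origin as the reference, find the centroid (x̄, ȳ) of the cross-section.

bottom flange: A = 60 × 8 = 480.00, centroid at (44.00, 4.00).
web: A = 14 × 100 = 1400.00, centroid at (7.00, 58.00).
top flange: A = 50 × 24 = 1200.00, centroid at (-11.00, 120.00).
ΣA = 3080.00 mm², ΣAx̄ = 17720.00 mm³, ΣAȳ = 227120.00 mm³.
x̄ = 17720.00/3080.00 = 5.75 mm; ȳ = 227120.00/3080.00 = 73.74 mm.

x̄ = 5.75 mm, ȳ = 73.74 mm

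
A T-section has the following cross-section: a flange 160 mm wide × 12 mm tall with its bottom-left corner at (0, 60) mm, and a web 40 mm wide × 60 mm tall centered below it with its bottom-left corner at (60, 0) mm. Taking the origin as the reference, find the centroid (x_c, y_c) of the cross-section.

x_c = 80.00 mm, y_c = 46.00 mm

web: A = 40 × 60 = 2400.00, centroid at (80.00, 30.00).
flange: A = 160 × 12 = 1920.00, centroid at (80.00, 66.00).
ΣA = 4320.00 mm²
ΣAx_c = (2400.00)(80.00) + (1920.00)(80.00) = 345600.00 mm³
ΣAy_c = (2400.00)(30.00) + (1920.00)(66.00) = 198720.00 mm³
x_c = 345600.00 / 4320.00 = 80.00 mm
y_c = 198720.00 / 4320.00 = 46.00 mm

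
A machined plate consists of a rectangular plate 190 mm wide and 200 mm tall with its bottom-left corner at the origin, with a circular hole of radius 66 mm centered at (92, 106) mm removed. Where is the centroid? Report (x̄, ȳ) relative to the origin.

Part | A | x̄ᵢ | ȳᵢ | A·x̄ᵢ | A·ȳᵢ
plate | 38000.00 | 95.00 | 100.00 | 3610000.00 | 3800000.00
hole | -13684.78 | 92.00 | 106.00 | -1258999.54 | -1450586.43
Σ | 24315.22 |  |  | 2351000.46 | 2349413.57
x̄ = 2351000.46 / 24315.22 = 96.69 mm
ȳ = 2349413.57 / 24315.22 = 96.62 mm

x̄ = 96.69 mm, ȳ = 96.62 mm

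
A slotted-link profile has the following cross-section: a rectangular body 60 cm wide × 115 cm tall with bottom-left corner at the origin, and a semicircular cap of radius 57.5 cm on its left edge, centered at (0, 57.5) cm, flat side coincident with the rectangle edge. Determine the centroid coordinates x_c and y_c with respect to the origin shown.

x_c = 6.64 cm, y_c = 57.50 cm

rectangular body: A = 60 × 115 = 6900.00, centroid at (30.00, 57.50).
semicircular end: A = ½π·57.5² = 5193.45, centroid at (-24.40, 57.50).
ΣA = 12093.45 cm²
ΣAx_c = (6900.00)(30.00) + (5193.45)(-24.40) = 80260.42 cm³
ΣAy_c = (6900.00)(57.50) + (5193.45)(57.50) = 695373.11 cm³
x_c = 80260.42 / 12093.45 = 6.64 cm
y_c = 695373.11 / 12093.45 = 57.50 cm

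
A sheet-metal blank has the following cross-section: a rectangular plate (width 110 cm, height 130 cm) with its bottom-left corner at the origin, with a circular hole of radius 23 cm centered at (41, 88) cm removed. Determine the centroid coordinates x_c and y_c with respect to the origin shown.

x_c = 56.84 cm, y_c = 61.98 cm

plate: A = 110 × 130 = 14300.00, centroid at (55.00, 65.00).
hole: A = −π·23² = -1661.90, centroid at (41.00, 88.00).
ΣA = 12638.10 cm², ΣAx_c = 718362.00 cm³, ΣAy_c = 783252.58 cm³.
x_c = 718362.00/12638.10 = 56.84 cm; y_c = 783252.58/12638.10 = 61.98 cm.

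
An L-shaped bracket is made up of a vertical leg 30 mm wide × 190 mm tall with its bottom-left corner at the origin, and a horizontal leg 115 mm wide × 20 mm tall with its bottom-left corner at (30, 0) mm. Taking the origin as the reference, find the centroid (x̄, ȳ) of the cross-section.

x̄ = 35.84 mm, ȳ = 70.56 mm

vertical leg: A = 30 × 190 = 5700.00, centroid at (15.00, 95.00).
horizontal leg: A = 115 × 20 = 2300.00, centroid at (87.50, 10.00).
ΣA = 8000.00 mm²
ΣAx̄ = (5700.00)(15.00) + (2300.00)(87.50) = 286750.00 mm³
ΣAȳ = (5700.00)(95.00) + (2300.00)(10.00) = 564500.00 mm³
x̄ = 286750.00 / 8000.00 = 35.84 mm
ȳ = 564500.00 / 8000.00 = 70.56 mm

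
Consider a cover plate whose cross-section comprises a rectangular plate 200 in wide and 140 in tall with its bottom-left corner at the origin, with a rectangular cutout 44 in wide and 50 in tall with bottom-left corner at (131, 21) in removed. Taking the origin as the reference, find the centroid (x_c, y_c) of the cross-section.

plate: A = 200 × 140 = 28000.00, centroid at (100.00, 70.00).
hole: A = −(44 × 50) = -2200.00, centroid at (153.00, 46.00).
ΣA = 25800.00 in²
ΣAx_c = (28000.00)(100.00) + (-2200.00)(153.00) = 2463400.00 in³
ΣAy_c = (28000.00)(70.00) + (-2200.00)(46.00) = 1858800.00 in³
x_c = 2463400.00 / 25800.00 = 95.48 in
y_c = 1858800.00 / 25800.00 = 72.05 in

x_c = 95.48 in, y_c = 72.05 in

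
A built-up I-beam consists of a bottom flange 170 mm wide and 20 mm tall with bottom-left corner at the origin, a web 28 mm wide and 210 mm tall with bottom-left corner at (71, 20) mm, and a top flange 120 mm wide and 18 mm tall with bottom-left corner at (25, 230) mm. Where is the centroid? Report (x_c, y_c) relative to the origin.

bottom flange: A = 170 × 20 = 3400.00, centroid at (85.00, 10.00).
web: A = 28 × 210 = 5880.00, centroid at (85.00, 125.00).
top flange: A = 120 × 18 = 2160.00, centroid at (85.00, 239.00).
ΣA = 11440.00 mm², ΣAx_c = 972400.00 mm³, ΣAy_c = 1285240.00 mm³.
x_c = 972400.00/11440.00 = 85.00 mm; y_c = 1285240.00/11440.00 = 112.35 mm.

x_c = 85.00 mm, y_c = 112.35 mm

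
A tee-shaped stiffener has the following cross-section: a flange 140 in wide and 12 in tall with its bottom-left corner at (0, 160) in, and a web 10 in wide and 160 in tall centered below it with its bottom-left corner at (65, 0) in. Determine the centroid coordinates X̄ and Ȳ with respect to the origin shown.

Part | A | x̄ᵢ | ȳᵢ | A·x̄ᵢ | A·ȳᵢ
web | 1600.00 | 70.00 | 80.00 | 112000.00 | 128000.00
flange | 1680.00 | 70.00 | 166.00 | 117600.00 | 278880.00
Σ | 3280.00 |  |  | 229600.00 | 406880.00
X̄ = 229600.00 / 3280.00 = 70.00 in
Ȳ = 406880.00 / 3280.00 = 124.05 in

X̄ = 70.00 in, Ȳ = 124.05 in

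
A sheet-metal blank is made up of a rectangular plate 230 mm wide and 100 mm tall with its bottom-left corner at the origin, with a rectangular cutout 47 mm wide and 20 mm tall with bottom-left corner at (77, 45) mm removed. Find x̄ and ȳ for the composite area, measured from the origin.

plate: A = 230 × 100 = 23000.00, centroid at (115.00, 50.00).
hole: A = −(47 × 20) = -940.00, centroid at (100.50, 55.00).
ΣA = 22060.00 mm², ΣAx̄ = 2550530.00 mm³, ΣAȳ = 1098300.00 mm³.
x̄ = 2550530.00/22060.00 = 115.62 mm; ȳ = 1098300.00/22060.00 = 49.79 mm.

x̄ = 115.62 mm, ȳ = 49.79 mm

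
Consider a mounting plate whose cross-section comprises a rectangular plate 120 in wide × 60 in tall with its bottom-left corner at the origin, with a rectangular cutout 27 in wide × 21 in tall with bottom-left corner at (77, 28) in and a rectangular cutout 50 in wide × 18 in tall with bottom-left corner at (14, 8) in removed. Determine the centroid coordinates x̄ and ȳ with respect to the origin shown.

plate: A = 120 × 60 = 7200.00, centroid at (60.00, 30.00).
hole 1: A = −(27 × 21) = -567.00, centroid at (90.50, 38.50).
hole 2: A = −(50 × 18) = -900.00, centroid at (39.00, 17.00).
ΣA = 5733.00 in², ΣAx̄ = 345586.50 in³, ΣAȳ = 178870.50 in³.
x̄ = 345586.50/5733.00 = 60.28 in; ȳ = 178870.50/5733.00 = 31.20 in.

x̄ = 60.28 in, ȳ = 31.20 in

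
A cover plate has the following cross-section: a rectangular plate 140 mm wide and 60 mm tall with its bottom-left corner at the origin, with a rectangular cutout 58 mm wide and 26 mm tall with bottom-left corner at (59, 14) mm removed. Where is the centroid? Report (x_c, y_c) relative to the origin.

plate: A = 140 × 60 = 8400.00, centroid at (70.00, 30.00).
hole: A = −(58 × 26) = -1508.00, centroid at (88.00, 27.00).
ΣA = 6892.00 mm²
ΣAx_c = (8400.00)(70.00) + (-1508.00)(88.00) = 455296.00 mm³
ΣAy_c = (8400.00)(30.00) + (-1508.00)(27.00) = 211284.00 mm³
x_c = 455296.00 / 6892.00 = 66.06 mm
y_c = 211284.00 / 6892.00 = 30.66 mm

x_c = 66.06 mm, y_c = 30.66 mm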